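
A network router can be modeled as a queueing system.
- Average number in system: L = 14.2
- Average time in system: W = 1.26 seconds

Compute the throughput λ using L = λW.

Little's Law: L = λW, so λ = L/W
λ = 14.2/1.26 = 11.2698 packets/second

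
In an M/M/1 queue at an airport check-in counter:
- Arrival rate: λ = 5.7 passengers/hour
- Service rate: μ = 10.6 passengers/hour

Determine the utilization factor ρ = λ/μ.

Server utilization: ρ = λ/μ
ρ = 5.7/10.6 = 0.5377
The server is busy 53.77% of the time.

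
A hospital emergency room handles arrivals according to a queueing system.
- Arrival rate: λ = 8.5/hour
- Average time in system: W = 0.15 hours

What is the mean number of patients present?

Little's Law: L = λW
L = 8.5 × 0.15 = 1.2750 patients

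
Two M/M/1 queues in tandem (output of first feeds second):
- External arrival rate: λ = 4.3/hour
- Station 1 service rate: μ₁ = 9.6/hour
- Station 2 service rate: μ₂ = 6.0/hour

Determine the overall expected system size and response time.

By Jackson's theorem, each station behaves as independent M/M/1.
Station 1: ρ₁ = 4.3/9.6 = 0.4479, L₁ = ρ₁/(1-ρ₁) = λ/(μ₁-λ) = 4.3/5.30 = 0.8113
Station 2: ρ₂ = 4.3/6.0 = 0.7167, L₂ = ρ₂/(1-ρ₂) = λ/(μ₂-λ) = 4.3/1.70 = 2.5294
Total: L = L₁ + L₂ = 0.8113 + 2.5294 = 3.3407
W = L/λ = 3.3407/4.3 = 0.7769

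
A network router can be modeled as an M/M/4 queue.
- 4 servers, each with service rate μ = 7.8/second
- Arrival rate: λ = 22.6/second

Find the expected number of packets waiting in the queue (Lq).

Traffic intensity: ρ = λ/(cμ) = 22.6/(4×7.8) = 0.7244
Since ρ = 0.7244 < 1, system is stable.
Offered load a = λ/μ = cρ = 22.6/7.8 = 2.8974
P₀ = [ Σₙ₌₀^3 aⁿ/n! + a^4/(4!(1-ρ)) ]⁻¹
Σ = a^0/0! + a^1/1! + a^2/2! + a^3/3! = 1.0000 + 2.8974 + 4.1976 + 4.0541 = 12.1491
a^4/(4!(1-ρ)) = 70.4783/(24 × 0.27564) = 10.6537
P₀ = 1/(12.1491 + 10.6537) = 0.04385
Lq = P₀·a^4·ρ / (4!(1-ρ)²) = 0.043854 × 70.4783 × 0.72436 / (24 × 0.075978) = 1.2278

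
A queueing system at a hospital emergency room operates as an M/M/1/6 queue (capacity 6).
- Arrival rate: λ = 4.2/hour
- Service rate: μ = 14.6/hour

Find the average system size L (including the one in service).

ρ = λ/μ = 4.2/14.6 = 0.28767
P₀ = (1-ρ)/(1-ρ^(K+1)) = (1-0.28767)/(1-0.28767^7) = 0.7123/0.9998 = 0.7124
P_K = P₀×ρ^K = 0.71245 × 0.28767^6 = 0.71245 × 0.00056672 = 0.0004038
L = ρ[1 - (K+1)ρ^K + Kρ^(K+1)] / [(1-ρ)(1-ρ^(K+1))]
L = 0.28767 × (1 - 7×0.0005667 + 6×0.0001630) / ((1 - 0.28767) × (1 - 0.0001630)) = 0.4027 patients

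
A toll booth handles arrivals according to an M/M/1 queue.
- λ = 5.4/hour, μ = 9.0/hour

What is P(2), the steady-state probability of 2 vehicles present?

ρ = λ/μ = 5.4/9.0 = 0.6000
P(n) = (1-ρ)ρⁿ
P(2) = (1-0.6000) × 0.6000^2
P(2) = 0.4000 × 0.3600
P(2) = 0.1440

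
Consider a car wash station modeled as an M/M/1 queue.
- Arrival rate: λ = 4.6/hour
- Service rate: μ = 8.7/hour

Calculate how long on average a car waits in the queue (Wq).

First, compute utilization: ρ = λ/μ = 4.6/8.7 = 0.5287
For M/M/1: Wq = λ/(μ(μ-λ))
Wq = 4.6/(8.7 × (8.7-4.6))
Wq = 4.6/(8.7 × 4.10)
Wq = 0.1290 hours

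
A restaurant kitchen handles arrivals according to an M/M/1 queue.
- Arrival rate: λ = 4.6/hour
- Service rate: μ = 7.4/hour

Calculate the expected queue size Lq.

ρ = λ/μ = 4.6/7.4 = 0.6216
For M/M/1: Lq = λ²/(μ(μ-λ))
Lq = 21.16/(7.4 × 2.80)
Lq = 1.0212 orders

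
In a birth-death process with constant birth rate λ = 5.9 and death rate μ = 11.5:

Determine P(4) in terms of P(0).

For constant rates: P(n)/P(0) = (λ/μ)^n
P(4)/P(0) = (5.9/11.5)^4 = 0.51304^4 = 0.06928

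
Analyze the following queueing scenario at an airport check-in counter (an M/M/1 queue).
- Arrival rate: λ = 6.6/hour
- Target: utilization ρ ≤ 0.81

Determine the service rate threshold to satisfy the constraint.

ρ = λ/μ, so μ = λ/ρ
μ ≥ 6.6/0.81 = 8.1481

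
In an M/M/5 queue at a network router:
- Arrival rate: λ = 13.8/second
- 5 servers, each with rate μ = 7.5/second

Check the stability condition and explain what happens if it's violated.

Stability requires ρ = λ/(cμ) < 1
ρ = 13.8/(5 × 7.5) = 13.8/37.50 = 0.3680
Since 0.3680 < 1, the system is STABLE.
The servers are busy 36.80% of the time.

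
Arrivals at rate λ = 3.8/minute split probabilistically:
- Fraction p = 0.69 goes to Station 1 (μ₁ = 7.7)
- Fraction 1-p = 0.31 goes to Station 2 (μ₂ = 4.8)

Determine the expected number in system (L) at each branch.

Effective rates: λ₁ = 3.8×0.69 = 2.622, λ₂ = 3.8×0.31 = 1.178
Station 1: ρ₁ = 2.622/7.7 = 0.3405, L₁ = ρ₁/(1-ρ₁) = 0.3405/(1-0.3405) = 0.5163
Station 2: ρ₂ = 1.178/4.8 = 0.2454, L₂ = ρ₂/(1-ρ₂) = 0.2454/(1-0.2454) = 0.3252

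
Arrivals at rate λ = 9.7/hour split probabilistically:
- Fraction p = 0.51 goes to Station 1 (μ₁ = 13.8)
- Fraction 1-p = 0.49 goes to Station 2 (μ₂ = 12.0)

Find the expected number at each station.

Effective rates: λ₁ = 9.7×0.51 = 4.947, λ₂ = 9.7×0.49 = 4.753
Station 1: ρ₁ = 4.947/13.8 = 0.3585, L₁ = ρ₁/(1-ρ₁) = 0.3585/(1-0.3585) = 0.5588
Station 2: ρ₂ = 4.753/12.0 = 0.3961, L₂ = ρ₂/(1-ρ₂) = 0.3961/(1-0.3961) = 0.6559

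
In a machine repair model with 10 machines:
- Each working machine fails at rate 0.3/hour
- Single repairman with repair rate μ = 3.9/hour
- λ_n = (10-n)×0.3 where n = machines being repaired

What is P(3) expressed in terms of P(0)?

P(3)/P(0) = ∏_{i=0}^{3-1} λ_i/μ_{i+1}
= (10-0)×0.3/3.9 × (10-1)×0.3/3.9 × (10-2)×0.3/3.9
= 0.3277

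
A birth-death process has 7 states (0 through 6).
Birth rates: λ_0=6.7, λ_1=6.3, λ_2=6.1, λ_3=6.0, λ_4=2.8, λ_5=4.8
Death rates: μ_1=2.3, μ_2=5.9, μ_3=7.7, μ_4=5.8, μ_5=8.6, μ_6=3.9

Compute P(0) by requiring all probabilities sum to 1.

Ratios P(n)/P(0) = (λ₀···λₙ₋₁)/(μ₁···μₙ):
P(1)/P(0) = (6.7)/(2.3) = 2.9130
P(2)/P(0) = (6.7×6.3)/(2.3×5.9) = 3.1105
P(3)/P(0) = (6.7×6.3×6.1)/(2.3×5.9×7.7) = 2.4642
P(4)/P(0) = (6.7×6.3×6.1×6.0)/(2.3×5.9×7.7×5.8) = 2.5492
P(5)/P(0) = (6.7×6.3×6.1×6.0×2.8)/(2.3×5.9×7.7×5.8×8.6) = 0.8300
P(6)/P(0) = (6.7×6.3×6.1×6.0×2.8×4.8)/(2.3×5.9×7.7×5.8×8.6×3.9) = 1.0215

Normalization: ∑ P(n) = 1
P(0) × (1.0000 + 2.9130 + 3.1105 + 2.4642 + 2.5492 + 0.8300 + 1.0215) = 1
P(0) × 13.8884 = 1
P(0) = 1/13.8884 = 0.07200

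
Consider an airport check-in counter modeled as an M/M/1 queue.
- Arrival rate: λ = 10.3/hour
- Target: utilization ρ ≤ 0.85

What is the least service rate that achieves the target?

ρ = λ/μ, so μ = λ/ρ
μ ≥ 10.3/0.85 = 12.1176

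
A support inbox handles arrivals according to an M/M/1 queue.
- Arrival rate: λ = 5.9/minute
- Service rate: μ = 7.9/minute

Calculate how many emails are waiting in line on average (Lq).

ρ = λ/μ = 5.9/7.9 = 0.7468
For M/M/1: Lq = λ²/(μ(μ-λ))
Lq = 34.81/(7.9 × 2.00)
Lq = 2.2032 emails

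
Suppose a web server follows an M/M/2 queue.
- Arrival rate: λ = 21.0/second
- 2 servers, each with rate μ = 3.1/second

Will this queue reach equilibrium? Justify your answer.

Stability requires ρ = λ/(cμ) < 1
ρ = 21.0/(2 × 3.1) = 21.0/6.20 = 3.3871
Since 3.3871 ≥ 1, the system is UNSTABLE.
Need c > λ/μ = 21.0/3.1 = 6.77.
Minimum servers needed: c = 7.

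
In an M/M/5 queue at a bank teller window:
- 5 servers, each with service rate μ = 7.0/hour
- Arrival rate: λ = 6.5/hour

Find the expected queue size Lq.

Traffic intensity: ρ = λ/(cμ) = 6.5/(5×7.0) = 0.1857
Since ρ = 0.1857 < 1, system is stable.
Offered load a = λ/μ = cρ = 6.5/7.0 = 0.9286
P₀ = [ Σₙ₌₀^4 aⁿ/n! + a^5/(5!(1-ρ)) ]⁻¹
Σ = a^0/0! + a^1/1! + a^2/2! + a^3/3! + a^4/4! = 1.0000 + 0.9286 + 0.4311 + 0.1334 + 0.03098 = 2.5241
a^5/(5!(1-ρ)) = 0.6904/(120 × 0.8143) = 0.007065
P₀ = 1/(2.5241 + 0.007065) = 0.3951
Lq = P₀·a^5·ρ / (5!(1-ρ)²) = 0.3951 × 0.6904 × 0.1857 / (120 × 0.6631) = 0.0006366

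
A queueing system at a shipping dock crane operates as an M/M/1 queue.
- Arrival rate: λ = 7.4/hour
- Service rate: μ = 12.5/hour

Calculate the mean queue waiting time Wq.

First, compute utilization: ρ = λ/μ = 7.4/12.5 = 0.5920
For M/M/1: Wq = λ/(μ(μ-λ))
Wq = 7.4/(12.5 × (12.5-7.4))
Wq = 7.4/(12.5 × 5.10)
Wq = 0.1161 hours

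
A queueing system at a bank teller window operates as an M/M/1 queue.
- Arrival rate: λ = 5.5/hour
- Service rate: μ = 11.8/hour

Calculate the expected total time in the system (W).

First, compute utilization: ρ = λ/μ = 5.5/11.8 = 0.4661
For M/M/1: W = 1/(μ-λ)
W = 1/(11.8-5.5) = 1/6.30
W = 0.1587 hours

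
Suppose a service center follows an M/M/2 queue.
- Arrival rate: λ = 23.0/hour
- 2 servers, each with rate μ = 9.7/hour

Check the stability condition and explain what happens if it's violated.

Stability requires ρ = λ/(cμ) < 1
ρ = 23.0/(2 × 9.7) = 23.0/19.40 = 1.1856
Since 1.1856 ≥ 1, the system is UNSTABLE.
Need c > λ/μ = 23.0/9.7 = 2.37.
Minimum servers needed: c = 3.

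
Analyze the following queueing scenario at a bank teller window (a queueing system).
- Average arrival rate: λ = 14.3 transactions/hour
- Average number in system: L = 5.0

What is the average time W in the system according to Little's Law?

Little's Law: L = λW, so W = L/λ
W = 5.0/14.3 = 0.3497 hours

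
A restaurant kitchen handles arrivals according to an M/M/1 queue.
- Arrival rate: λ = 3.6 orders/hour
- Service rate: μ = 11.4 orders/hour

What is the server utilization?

Server utilization: ρ = λ/μ
ρ = 3.6/11.4 = 0.3158
The server is busy 31.58% of the time.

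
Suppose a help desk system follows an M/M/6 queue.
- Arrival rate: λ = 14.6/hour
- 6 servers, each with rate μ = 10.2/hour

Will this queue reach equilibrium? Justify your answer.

Stability requires ρ = λ/(cμ) < 1
ρ = 14.6/(6 × 10.2) = 14.6/61.20 = 0.2386
Since 0.2386 < 1, the system is STABLE.
The servers are busy 23.86% of the time.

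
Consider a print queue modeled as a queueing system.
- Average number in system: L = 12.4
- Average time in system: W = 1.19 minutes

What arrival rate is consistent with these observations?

Little's Law: L = λW, so λ = L/W
λ = 12.4/1.19 = 10.4202 jobs/minute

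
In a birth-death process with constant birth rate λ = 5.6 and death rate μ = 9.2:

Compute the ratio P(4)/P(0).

For constant rates: P(n)/P(0) = (λ/μ)^n
P(4)/P(0) = (5.6/9.2)^4 = 0.6087^4 = 0.1373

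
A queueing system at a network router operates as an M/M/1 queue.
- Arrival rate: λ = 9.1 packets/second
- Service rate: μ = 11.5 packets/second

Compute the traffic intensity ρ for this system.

Server utilization: ρ = λ/μ
ρ = 9.1/11.5 = 0.7913
The server is busy 79.13% of the time.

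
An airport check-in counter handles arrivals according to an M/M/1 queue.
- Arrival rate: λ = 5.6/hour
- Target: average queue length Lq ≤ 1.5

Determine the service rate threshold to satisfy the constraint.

For M/M/1: Lq = λ²/(μ(μ-λ))
Need Lq ≤ 1.5, i.e. μ(μ-λ) ≥ λ²/1.5
μ² - 5.6μ - 31.36/1.5 ≥ 0  →  μ² - 5.6μ - 20.90667 ≥ 0
Quadratic formula (positive root): μ = [λ + √(λ² + 4×20.90667)]/2
Discriminant: 31.36 + 4×20.90667 = 114.9867, √114.9867 = 10.7232
μ ≥ (5.6 + 10.7232)/2 = 8.1616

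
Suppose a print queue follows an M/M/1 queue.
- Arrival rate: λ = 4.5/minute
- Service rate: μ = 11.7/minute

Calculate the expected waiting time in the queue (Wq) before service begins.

First, compute utilization: ρ = λ/μ = 4.5/11.7 = 0.3846
For M/M/1: Wq = λ/(μ(μ-λ))
Wq = 4.5/(11.7 × (11.7-4.5))
Wq = 4.5/(11.7 × 7.20)
Wq = 0.05342 minutes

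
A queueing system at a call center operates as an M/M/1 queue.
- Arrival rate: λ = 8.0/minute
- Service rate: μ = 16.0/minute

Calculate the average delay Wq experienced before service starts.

First, compute utilization: ρ = λ/μ = 8.0/16.0 = 0.5000
For M/M/1: Wq = λ/(μ(μ-λ))
Wq = 8.0/(16.0 × (16.0-8.0))
Wq = 8.0/(16.0 × 8.00)
Wq = 0.06250 minutes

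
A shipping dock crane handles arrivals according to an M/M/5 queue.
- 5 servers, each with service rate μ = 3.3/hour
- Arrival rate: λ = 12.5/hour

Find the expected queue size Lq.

Traffic intensity: ρ = λ/(cμ) = 12.5/(5×3.3) = 0.7576
Since ρ = 0.7576 < 1, system is stable.
Offered load a = λ/μ = cρ = 12.5/3.3 = 3.7879
P₀ = [ Σₙ₌₀^4 aⁿ/n! + a^5/(5!(1-ρ)) ]⁻¹
Σ = a^0/0! + a^1/1! + a^2/2! + a^3/3! + a^4/4! = 1.0000 + 3.7879 + 7.1740 + 9.0581 + 8.5777 = 29.5977
a^5/(5!(1-ρ)) = 779.79486/(120 × 0.24242424) = 26.8054
P₀ = 1/(29.5977 + 26.8054) = 0.01773
Lq = P₀·a^5·ρ / (5!(1-ρ)²) = 0.017729 × 779.7949 × 0.75758 / (120 × 0.058770) = 1.4851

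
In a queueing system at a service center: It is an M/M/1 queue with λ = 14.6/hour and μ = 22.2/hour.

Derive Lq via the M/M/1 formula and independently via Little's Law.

Method 1 (direct): Lq = λ²/(μ(μ-λ)) = 213.16/(22.2 × 7.60) = 1.2634

Method 2 (Little's Law):
W = 1/(μ-λ) = 1/7.60 = 0.131579
Wq = W - 1/μ = 0.131579 - 0.0450450 = 0.086534
Lq = λWq = 14.6 × 0.086534 = 1.2634 ✔ (matches Method 1)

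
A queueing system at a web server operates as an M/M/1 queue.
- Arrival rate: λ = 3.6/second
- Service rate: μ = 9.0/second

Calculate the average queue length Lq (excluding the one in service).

ρ = λ/μ = 3.6/9.0 = 0.4000
For M/M/1: Lq = λ²/(μ(μ-λ))
Lq = 12.96/(9.0 × 5.40)
Lq = 0.2667 requests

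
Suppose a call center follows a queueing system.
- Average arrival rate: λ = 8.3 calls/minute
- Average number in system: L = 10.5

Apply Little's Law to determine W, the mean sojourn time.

Little's Law: L = λW, so W = L/λ
W = 10.5/8.3 = 1.2651 minutes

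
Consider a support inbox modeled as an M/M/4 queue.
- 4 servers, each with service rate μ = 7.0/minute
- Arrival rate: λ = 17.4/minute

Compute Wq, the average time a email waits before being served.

Traffic intensity: ρ = λ/(cμ) = 17.4/(4×7.0) = 0.6214
Since ρ = 0.6214 < 1, system is stable.
Offered load a = λ/μ = cρ = 17.4/7.0 = 2.4857
P₀ = [ Σₙ₌₀^3 aⁿ/n! + a^4/(4!(1-ρ)) ]⁻¹
Σ = a^0/0! + a^1/1! + a^2/2! + a^3/3! = 1.0000 + 2.4857 + 3.0894 + 2.5598 = 9.1349
a^4/(4!(1-ρ)) = 38.1773/(24 × 0.37857) = 4.2019
P₀ = 1/(9.1349 + 4.2019) = 0.07498
Lq = P₀·a^4·ρ / (4!(1-ρ)²) = 0.07498 × 38.1773 × 0.6214 / (24 × 0.1433) = 0.5172
Wq = Lq/λ = 0.5172/17.4 = 0.02972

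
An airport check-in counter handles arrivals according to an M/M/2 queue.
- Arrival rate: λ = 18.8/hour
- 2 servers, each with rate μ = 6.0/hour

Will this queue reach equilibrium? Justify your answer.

Stability requires ρ = λ/(cμ) < 1
ρ = 18.8/(2 × 6.0) = 18.8/12.00 = 1.5667
Since 1.5667 ≥ 1, the system is UNSTABLE.
Need c > λ/μ = 18.8/6.0 = 3.13.
Minimum servers needed: c = 4.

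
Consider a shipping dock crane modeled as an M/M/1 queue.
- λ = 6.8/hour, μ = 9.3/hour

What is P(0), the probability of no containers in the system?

ρ = λ/μ = 6.8/9.3 = 0.7312
P(0) = 1 - ρ = 1 - 0.7312 = 0.2688
The server is idle 26.88% of the time.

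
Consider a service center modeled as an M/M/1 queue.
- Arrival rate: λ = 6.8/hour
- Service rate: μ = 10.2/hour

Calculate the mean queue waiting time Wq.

First, compute utilization: ρ = λ/μ = 6.8/10.2 = 0.6667
For M/M/1: Wq = λ/(μ(μ-λ))
Wq = 6.8/(10.2 × (10.2-6.8))
Wq = 6.8/(10.2 × 3.40)
Wq = 0.1961 hours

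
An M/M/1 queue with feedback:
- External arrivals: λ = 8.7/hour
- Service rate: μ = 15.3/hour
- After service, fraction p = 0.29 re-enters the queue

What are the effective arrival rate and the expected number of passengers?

Effective arrival rate: λ_eff = λ/(1-p) = 8.7/(1-0.29) = 8.7/0.71 = 12.25352
ρ = λ_eff/μ = 12.25352/15.3 = 0.800884
L = ρ/(1-ρ) = 0.800884/(1-0.800884) = 4.0222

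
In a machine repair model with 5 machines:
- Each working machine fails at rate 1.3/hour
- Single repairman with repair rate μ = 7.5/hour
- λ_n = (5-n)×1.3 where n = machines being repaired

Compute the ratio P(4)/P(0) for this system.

P(4)/P(0) = ∏_{i=0}^{4-1} λ_i/μ_{i+1}
= (5-0)×1.3/7.5 × (5-1)×1.3/7.5 × (5-2)×1.3/7.5 × (5-3)×1.3/7.5
= 0.1083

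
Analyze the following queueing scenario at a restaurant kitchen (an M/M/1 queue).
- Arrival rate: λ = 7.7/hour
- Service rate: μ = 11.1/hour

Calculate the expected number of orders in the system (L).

ρ = λ/μ = 7.7/11.1 = 0.6937
For M/M/1: L = λ/(μ-λ)
L = 7.7/(11.1-7.7) = 7.7/3.40
L = 2.2647 orders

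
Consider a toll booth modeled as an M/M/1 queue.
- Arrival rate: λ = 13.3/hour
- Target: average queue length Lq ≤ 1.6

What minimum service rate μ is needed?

For M/M/1: Lq = λ²/(μ(μ-λ))
Need Lq ≤ 1.6, i.e. μ(μ-λ) ≥ λ²/1.6
μ² - 13.3μ - 176.89/1.6 ≥ 0  →  μ² - 13.3μ - 110.55625 ≥ 0
Quadratic formula (positive root): μ = [λ + √(λ² + 4×110.55625)]/2
Discriminant: 176.89 + 4×110.55625 = 619.1150, √619.1150 = 24.8820
μ ≥ (13.3 + 24.8820)/2 = 19.0910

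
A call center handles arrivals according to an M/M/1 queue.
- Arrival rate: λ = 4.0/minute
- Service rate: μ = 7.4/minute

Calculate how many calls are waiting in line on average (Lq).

ρ = λ/μ = 4.0/7.4 = 0.5405
For M/M/1: Lq = λ²/(μ(μ-λ))
Lq = 16.00/(7.4 × 3.40)
Lq = 0.6359 calls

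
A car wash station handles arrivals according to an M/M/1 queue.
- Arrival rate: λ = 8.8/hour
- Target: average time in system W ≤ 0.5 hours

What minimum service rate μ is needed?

For M/M/1: W = 1/(μ-λ)
Need W ≤ 0.5, so 1/(μ-λ) ≤ 0.5
μ - λ ≥ 1/0.5 = 2.0000
μ ≥ 8.8 + 2.0000 = 10.8000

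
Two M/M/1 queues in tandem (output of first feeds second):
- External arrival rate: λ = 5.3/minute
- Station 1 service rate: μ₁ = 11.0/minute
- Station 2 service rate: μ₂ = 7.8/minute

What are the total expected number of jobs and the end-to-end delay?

By Jackson's theorem, each station behaves as independent M/M/1.
Station 1: ρ₁ = 5.3/11.0 = 0.4818, L₁ = ρ₁/(1-ρ₁) = λ/(μ₁-λ) = 5.3/5.70 = 0.9298
Station 2: ρ₂ = 5.3/7.8 = 0.6795, L₂ = ρ₂/(1-ρ₂) = λ/(μ₂-λ) = 5.3/2.50 = 2.1200
Total: L = L₁ + L₂ = 0.9298 + 2.1200 = 3.0498
W = L/λ = 3.0498/5.3 = 0.5754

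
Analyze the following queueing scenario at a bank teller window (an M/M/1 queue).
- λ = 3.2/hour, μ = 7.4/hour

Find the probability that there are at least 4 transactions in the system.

ρ = λ/μ = 3.2/7.4 = 0.43243
P(N ≥ n) = ρⁿ
P(N ≥ 4) = 0.43243^4
P(N ≥ 4) = 0.03497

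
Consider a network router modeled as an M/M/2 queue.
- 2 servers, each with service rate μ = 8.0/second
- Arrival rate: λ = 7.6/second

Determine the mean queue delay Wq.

Traffic intensity: ρ = λ/(cμ) = 7.6/(2×8.0) = 0.4750
Since ρ = 0.4750 < 1, system is stable.
Offered load a = λ/μ = cρ = 7.6/8.0 = 0.9500
P₀ = [ Σₙ₌₀^1 aⁿ/n! + a^2/(2!(1-ρ)) ]⁻¹
Σ = a^0/0! + a^1/1! = 1.0000 + 0.9500 = 1.9500
a^2/(2!(1-ρ)) = 0.9025/(2 × 0.5250) = 0.8595
P₀ = 1/(1.9500 + 0.8595) = 0.3559
Lq = P₀·a^2·ρ / (2!(1-ρ)²) = 0.3559 × 0.9025 × 0.4750 / (2 × 0.2756) = 0.2768
Wq = Lq/λ = 0.2768/7.6 = 0.03642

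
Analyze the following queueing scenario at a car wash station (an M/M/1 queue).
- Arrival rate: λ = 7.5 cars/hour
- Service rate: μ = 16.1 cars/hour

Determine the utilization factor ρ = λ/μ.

Server utilization: ρ = λ/μ
ρ = 7.5/16.1 = 0.4658
The server is busy 46.58% of the time.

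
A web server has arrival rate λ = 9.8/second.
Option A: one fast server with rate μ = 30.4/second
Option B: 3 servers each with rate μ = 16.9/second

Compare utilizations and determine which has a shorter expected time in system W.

Option A: single server μ = 30.4 (M/M/1)
  ρ_A = 9.8/30.4 = 0.3224
  W_A = 1/(μ-λ) = 1/(30.4-9.8) = 1/20.60 = 0.04854

Option B: 3 servers μ = 16.9 (M/M/3)
  ρ_B = λ/(cμ) = 9.8/(3×16.9) = 0.1933
  Offered load a = λ/μ = cρ = 9.8/16.9 = 0.5799
  P₀ = [ Σₙ₌₀^2 aⁿ/n! + a^3/(3!(1-ρ)) ]⁻¹
  Σ = a^0/0! + a^1/1! + a^2/2! = 1.0000 + 0.5799 + 0.1681 = 1.7480
  a^3/(3!(1-ρ)) = 0.1950/(6 × 0.8067) = 0.04029
  P₀ = 1/(1.7480 + 0.04029) = 0.5592
  Lq = P₀·a^3·ρ / (3!(1-ρ)²) = 0.5592 × 0.1950 × 0.1933 / (6 × 0.6508) = 0.005398
  Wq_B = Lq/λ = 0.005398/9.8 = 0.0005508
  W_B = Wq_B + 1/μ = 0.0005508 + 0.05917 = 0.05972

Since W_A = 0.04854 < W_B = 0.05972, Option A (single fast server) has the shorter time in system.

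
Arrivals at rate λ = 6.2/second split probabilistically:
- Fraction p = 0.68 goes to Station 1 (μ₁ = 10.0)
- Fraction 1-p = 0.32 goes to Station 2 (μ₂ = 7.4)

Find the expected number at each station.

Effective rates: λ₁ = 6.2×0.68 = 4.216, λ₂ = 6.2×0.32 = 1.984
Station 1: ρ₁ = 4.216/10.0 = 0.4216, L₁ = ρ₁/(1-ρ₁) = 0.4216/(1-0.4216) = 0.7289
Station 2: ρ₂ = 1.984/7.4 = 0.2681, L₂ = ρ₂/(1-ρ₂) = 0.2681/(1-0.2681) = 0.3663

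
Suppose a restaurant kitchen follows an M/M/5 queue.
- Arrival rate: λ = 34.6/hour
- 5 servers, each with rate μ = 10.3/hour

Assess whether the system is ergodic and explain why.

Stability requires ρ = λ/(cμ) < 1
ρ = 34.6/(5 × 10.3) = 34.6/51.50 = 0.6718
Since 0.6718 < 1, the system is STABLE.
The servers are busy 67.18% of the time.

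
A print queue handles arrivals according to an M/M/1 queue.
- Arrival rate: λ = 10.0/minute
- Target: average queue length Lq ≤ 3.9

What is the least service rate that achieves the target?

For M/M/1: Lq = λ²/(μ(μ-λ))
Need Lq ≤ 3.9, i.e. μ(μ-λ) ≥ λ²/3.9
μ² - 10.0μ - 100.00/3.9 ≥ 0  →  μ² - 10.0μ - 25.64103 ≥ 0
Quadratic formula (positive root): μ = [λ + √(λ² + 4×25.64103)]/2
Discriminant: 100.00 + 4×25.64103 = 202.5641, √202.5641 = 14.2325
μ ≥ (10.0 + 14.2325)/2 = 12.1163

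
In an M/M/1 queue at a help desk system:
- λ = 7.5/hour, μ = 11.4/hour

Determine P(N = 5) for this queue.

ρ = λ/μ = 7.5/11.4 = 0.65789
P(n) = (1-ρ)ρⁿ
P(5) = (1-0.65789) × 0.65789^5
P(5) = 0.34211 × 0.12324
P(5) = 0.04216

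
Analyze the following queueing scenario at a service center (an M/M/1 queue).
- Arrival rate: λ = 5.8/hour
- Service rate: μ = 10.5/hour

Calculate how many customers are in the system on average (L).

ρ = λ/μ = 5.8/10.5 = 0.5524
For M/M/1: L = λ/(μ-λ)
L = 5.8/(10.5-5.8) = 5.8/4.70
L = 1.2340 customers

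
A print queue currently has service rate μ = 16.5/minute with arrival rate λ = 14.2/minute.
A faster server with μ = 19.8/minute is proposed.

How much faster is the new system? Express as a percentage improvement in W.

System 1: ρ₁ = 14.2/16.5 = 0.8606, W₁ = 1/(16.5-14.2) = 0.43478
System 2: ρ₂ = 14.2/19.8 = 0.7172, W₂ = 1/(19.8-14.2) = 0.17857
Improvement: (W₁-W₂)/W₁ = (0.43478-0.17857)/0.43478 = 58.93%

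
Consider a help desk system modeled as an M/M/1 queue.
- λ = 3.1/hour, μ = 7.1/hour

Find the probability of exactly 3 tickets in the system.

ρ = λ/μ = 3.1/7.1 = 0.4366
P(n) = (1-ρ)ρⁿ
P(3) = (1-0.4366) × 0.4366^3
P(3) = 0.5634 × 0.08322
P(3) = 0.04689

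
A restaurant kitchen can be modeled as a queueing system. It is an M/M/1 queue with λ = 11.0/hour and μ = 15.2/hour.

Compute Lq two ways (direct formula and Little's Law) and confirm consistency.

Method 1 (direct): Lq = λ²/(μ(μ-λ)) = 121.00/(15.2 × 4.20) = 1.8954

Method 2 (Little's Law):
W = 1/(μ-λ) = 1/4.20 = 0.2381
Wq = W - 1/μ = 0.2381 - 0.06579 = 0.17231
Lq = λWq = 11.0 × 0.17231 = 1.8954 ✔ (matches Method 1)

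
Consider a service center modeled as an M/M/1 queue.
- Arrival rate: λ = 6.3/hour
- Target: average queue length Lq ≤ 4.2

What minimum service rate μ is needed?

For M/M/1: Lq = λ²/(μ(μ-λ))
Need Lq ≤ 4.2, i.e. μ(μ-λ) ≥ λ²/4.2
μ² - 6.3μ - 39.69/4.2 ≥ 0  →  μ² - 6.3μ - 9.4500 ≥ 0
Quadratic formula (positive root): μ = [λ + √(λ² + 4×9.4500)]/2
Discriminant: 39.69 + 4×9.4500 = 77.4900, √77.4900 = 8.8028
μ ≥ (6.3 + 8.8028)/2 = 7.5514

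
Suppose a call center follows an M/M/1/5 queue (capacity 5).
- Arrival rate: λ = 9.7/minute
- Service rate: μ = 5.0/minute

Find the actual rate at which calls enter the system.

ρ = λ/μ = 9.7/5.0 = 1.9400
P₀ = (1-ρ)/(1-ρ^(K+1)) = (1-1.9400)/(1-1.9400^6) = -0.9400/-52.3102 = 0.01797
P_K = P₀×ρ^K = 0.01797 × 1.9400^5 = 0.01797 × 27.4795 = 0.4938
λ_eff = λ(1-P_K) = 9.7 × (1 - 0.4937988) = 9.7 × 0.5062012 = 4.9102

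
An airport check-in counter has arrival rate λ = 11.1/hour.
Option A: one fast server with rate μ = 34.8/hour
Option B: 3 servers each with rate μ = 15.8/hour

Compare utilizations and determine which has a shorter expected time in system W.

Option A: single server μ = 34.8 (M/M/1)
  ρ_A = 11.1/34.8 = 0.3190
  W_A = 1/(μ-λ) = 1/(34.8-11.1) = 1/23.70 = 0.04219

Option B: 3 servers μ = 15.8 (M/M/3)
  ρ_B = λ/(cμ) = 11.1/(3×15.8) = 0.2342
  Offered load a = λ/μ = cρ = 11.1/15.8 = 0.7025
  P₀ = [ Σₙ₌₀^2 aⁿ/n! + a^3/(3!(1-ρ)) ]⁻¹
  Σ = a^0/0! + a^1/1! + a^2/2! = 1.0000 + 0.7025 + 0.2468 = 1.9493
  a^3/(3!(1-ρ)) = 0.34673/(6 × 0.76582) = 0.07546
  P₀ = 1/(1.9493 + 0.07546) = 0.4939
  Lq = P₀·a^3·ρ / (3!(1-ρ)²) = 0.4939 × 0.3467 × 0.2342 / (6 × 0.5865) = 0.01140
  Wq_B = Lq/λ = 0.01140/11.1 = 0.001027
  W_B = Wq_B + 1/μ = 0.001027 + 0.06329 = 0.06432

Since W_A = 0.04219 < W_B = 0.06432, Option A (single fast server) has the shorter time in system.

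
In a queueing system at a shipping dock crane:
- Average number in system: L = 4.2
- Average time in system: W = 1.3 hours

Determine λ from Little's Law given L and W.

Little's Law: L = λW, so λ = L/W
λ = 4.2/1.3 = 3.2308 containers/hour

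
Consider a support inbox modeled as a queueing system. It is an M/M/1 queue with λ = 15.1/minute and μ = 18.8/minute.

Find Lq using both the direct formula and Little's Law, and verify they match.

Method 1 (direct): Lq = λ²/(μ(μ-λ)) = 228.01/(18.8 × 3.70) = 3.2779

Method 2 (Little's Law):
W = 1/(μ-λ) = 1/3.70 = 0.27027
Wq = W - 1/μ = 0.27027 - 0.053191 = 0.21708
Lq = λWq = 15.1 × 0.21708 = 3.2779 ✔ (matches Method 1)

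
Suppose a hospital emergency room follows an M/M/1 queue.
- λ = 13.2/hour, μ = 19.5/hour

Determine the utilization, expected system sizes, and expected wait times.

Step 1: ρ = λ/μ = 13.2/19.5 = 0.6769
Step 2: L = λ/(μ-λ) = 13.2/6.30 = 2.0952
Step 3: Lq = λ²/(μ(μ-λ)) = 174.24/(19.5×6.30) = 1.4183
Step 4: W = 1/(μ-λ) = 1/6.30 = 0.15873
Step 5: Wq = λ/(μ(μ-λ)) = 13.2/(19.5×6.30) = 0.1074
Step 6: P(0) = 1-ρ = 0.3231
Verify: L = λW = 13.2×0.15873 = 2.0952 ✔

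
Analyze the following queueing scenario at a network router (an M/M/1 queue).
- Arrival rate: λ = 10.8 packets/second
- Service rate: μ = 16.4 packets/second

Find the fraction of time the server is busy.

Server utilization: ρ = λ/μ
ρ = 10.8/16.4 = 0.6585
The server is busy 65.85% of the time.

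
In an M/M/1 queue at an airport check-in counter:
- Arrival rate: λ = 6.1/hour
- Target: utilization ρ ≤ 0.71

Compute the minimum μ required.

ρ = λ/μ, so μ = λ/ρ
μ ≥ 6.1/0.71 = 8.5915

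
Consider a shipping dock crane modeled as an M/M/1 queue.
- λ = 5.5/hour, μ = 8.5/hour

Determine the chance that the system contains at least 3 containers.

ρ = λ/μ = 5.5/8.5 = 0.64706
P(N ≥ n) = ρⁿ
P(N ≥ 3) = 0.64706^3
P(N ≥ 3) = 0.2709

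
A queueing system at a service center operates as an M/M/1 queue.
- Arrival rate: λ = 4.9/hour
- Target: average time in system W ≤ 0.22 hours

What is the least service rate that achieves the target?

For M/M/1: W = 1/(μ-λ)
Need W ≤ 0.22, so 1/(μ-λ) ≤ 0.22
μ - λ ≥ 1/0.22 = 4.5455
μ ≥ 4.9 + 4.5455 = 9.4455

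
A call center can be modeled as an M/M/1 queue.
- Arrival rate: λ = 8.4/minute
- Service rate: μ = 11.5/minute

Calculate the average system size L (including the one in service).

ρ = λ/μ = 8.4/11.5 = 0.7304
For M/M/1: L = λ/(μ-λ)
L = 8.4/(11.5-8.4) = 8.4/3.10
L = 2.7097 calls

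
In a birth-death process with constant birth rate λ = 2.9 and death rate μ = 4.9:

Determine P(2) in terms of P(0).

For constant rates: P(n)/P(0) = (λ/μ)^n
P(2)/P(0) = (2.9/4.9)^2 = 0.59184^2 = 0.3503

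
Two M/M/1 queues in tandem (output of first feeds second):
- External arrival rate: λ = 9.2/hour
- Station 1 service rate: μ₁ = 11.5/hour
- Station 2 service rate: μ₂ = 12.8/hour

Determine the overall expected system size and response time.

By Jackson's theorem, each station behaves as independent M/M/1.
Station 1: ρ₁ = 9.2/11.5 = 0.8000, L₁ = ρ₁/(1-ρ₁) = λ/(μ₁-λ) = 9.2/2.30 = 4.0000
Station 2: ρ₂ = 9.2/12.8 = 0.7187, L₂ = ρ₂/(1-ρ₂) = λ/(μ₂-λ) = 9.2/3.60 = 2.5556
Total: L = L₁ + L₂ = 4.0000 + 2.5556 = 6.5556
W = L/λ = 6.5556/9.2 = 0.7126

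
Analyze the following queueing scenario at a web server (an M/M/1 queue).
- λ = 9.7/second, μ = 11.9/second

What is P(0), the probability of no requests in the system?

ρ = λ/μ = 9.7/11.9 = 0.8151
P(0) = 1 - ρ = 1 - 0.8151 = 0.1849
The server is idle 18.49% of the time.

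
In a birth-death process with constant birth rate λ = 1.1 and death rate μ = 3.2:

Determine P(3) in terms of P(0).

For constant rates: P(n)/P(0) = (λ/μ)^n
P(3)/P(0) = (1.1/3.2)^3 = 0.34375^3 = 0.04062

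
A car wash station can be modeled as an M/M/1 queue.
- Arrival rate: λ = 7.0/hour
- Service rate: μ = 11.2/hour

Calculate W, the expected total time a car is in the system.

First, compute utilization: ρ = λ/μ = 7.0/11.2 = 0.6250
For M/M/1: W = 1/(μ-λ)
W = 1/(11.2-7.0) = 1/4.20
W = 0.2381 hours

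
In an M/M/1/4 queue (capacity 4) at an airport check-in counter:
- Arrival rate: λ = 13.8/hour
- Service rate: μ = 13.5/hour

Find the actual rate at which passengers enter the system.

ρ = λ/μ = 13.8/13.5 = 1.0222
P₀ = (1-ρ)/(1-ρ^(K+1)) = (1-1.0222)/(1-1.0222^5) = -0.022200/-0.11604 = 0.1913
P_K = P₀×ρ^K = 0.1913 × 1.0222^4 = 0.1913 × 1.0918 = 0.2089
λ_eff = λ(1-P_K) = 13.8 × (1 - 0.208887) = 13.8 × 0.791113 = 10.9174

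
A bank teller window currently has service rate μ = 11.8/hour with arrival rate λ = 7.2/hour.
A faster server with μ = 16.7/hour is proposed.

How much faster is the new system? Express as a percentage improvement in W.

System 1: ρ₁ = 7.2/11.8 = 0.6102, W₁ = 1/(11.8-7.2) = 0.21739
System 2: ρ₂ = 7.2/16.7 = 0.4311, W₂ = 1/(16.7-7.2) = 0.10526
Improvement: (W₁-W₂)/W₁ = (0.21739-0.10526)/0.21739 = 51.58%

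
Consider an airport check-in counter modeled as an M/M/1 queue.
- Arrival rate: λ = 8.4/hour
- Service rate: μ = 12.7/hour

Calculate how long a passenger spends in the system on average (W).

First, compute utilization: ρ = λ/μ = 8.4/12.7 = 0.6614
For M/M/1: W = 1/(μ-λ)
W = 1/(12.7-8.4) = 1/4.30
W = 0.2326 hours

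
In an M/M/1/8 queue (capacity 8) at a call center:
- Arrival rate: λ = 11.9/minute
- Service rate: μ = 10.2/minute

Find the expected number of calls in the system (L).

ρ = λ/μ = 11.9/10.2 = 1.16667
P₀ = (1-ρ)/(1-ρ^(K+1)) = (1-1.16667)/(1-1.16667^9) = -0.16667/-3.0044 = 0.05548
P_K = P₀×ρ^K = 0.05548 × 1.16667^8 = 0.05548 × 3.4323 = 0.1904
L = ρ[1 - (K+1)ρ^K + Kρ^(K+1)] / [(1-ρ)(1-ρ^(K+1))]
L = 1.16667 × (1 - 9×3.43229 + 8×4.00435) / ((1 - 1.16667) × (1 - 4.00435)) = 4.9958 calls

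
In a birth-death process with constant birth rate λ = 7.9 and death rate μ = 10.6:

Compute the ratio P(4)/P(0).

For constant rates: P(n)/P(0) = (λ/μ)^n
P(4)/P(0) = (7.9/10.6)^4 = 0.7453^4 = 0.3085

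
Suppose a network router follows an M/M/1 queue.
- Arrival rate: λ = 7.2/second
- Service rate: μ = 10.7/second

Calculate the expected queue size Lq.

ρ = λ/μ = 7.2/10.7 = 0.6729
For M/M/1: Lq = λ²/(μ(μ-λ))
Lq = 51.84/(10.7 × 3.50)
Lq = 1.3842 packets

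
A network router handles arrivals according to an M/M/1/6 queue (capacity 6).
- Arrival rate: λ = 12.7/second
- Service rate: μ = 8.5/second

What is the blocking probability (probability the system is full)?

ρ = λ/μ = 12.7/8.5 = 1.49412
P₀ = (1-ρ)/(1-ρ^(K+1)) = (1-1.49412)/(1-1.49412^7) = -0.4941/-15.6226 = 0.03163
P_K = P₀×ρ^K = 0.03163 × 1.49412^6 = 0.03163 × 11.1253 = 0.3519
Blocking probability = 35.19%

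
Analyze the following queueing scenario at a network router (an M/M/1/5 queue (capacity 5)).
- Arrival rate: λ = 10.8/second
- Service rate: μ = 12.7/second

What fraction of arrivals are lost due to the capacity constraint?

ρ = λ/μ = 10.8/12.7 = 0.8504
P₀ = (1-ρ)/(1-ρ^(K+1)) = (1-0.8504)/(1-0.8504^6) = 0.1496/0.6218 = 0.2406
P_K = P₀×ρ^K = 0.2406 × 0.8504^5 = 0.2406 × 0.4448 = 0.1070
Blocking probability = 10.70%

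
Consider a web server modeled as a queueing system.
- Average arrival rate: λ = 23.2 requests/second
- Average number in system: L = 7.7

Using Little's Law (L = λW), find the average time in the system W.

Little's Law: L = λW, so W = L/λ
W = 7.7/23.2 = 0.3319 seconds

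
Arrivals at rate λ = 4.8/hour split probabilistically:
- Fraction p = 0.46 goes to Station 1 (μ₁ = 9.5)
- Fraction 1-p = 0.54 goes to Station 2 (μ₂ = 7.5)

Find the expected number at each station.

Effective rates: λ₁ = 4.8×0.46 = 2.208, λ₂ = 4.8×0.54 = 2.592
Station 1: ρ₁ = 2.208/9.5 = 0.2324, L₁ = ρ₁/(1-ρ₁) = 0.2324/(1-0.2324) = 0.3028
Station 2: ρ₂ = 2.592/7.5 = 0.3456, L₂ = ρ₂/(1-ρ₂) = 0.3456/(1-0.3456) = 0.5281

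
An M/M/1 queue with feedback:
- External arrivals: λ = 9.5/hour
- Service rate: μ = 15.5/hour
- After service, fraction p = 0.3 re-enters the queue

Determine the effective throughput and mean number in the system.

Effective arrival rate: λ_eff = λ/(1-p) = 9.5/(1-0.3) = 9.5/0.70 = 13.57143
ρ = λ_eff/μ = 13.57143/15.5 = 0.875576
L = ρ/(1-ρ) = 0.875576/(1-0.875576) = 7.0370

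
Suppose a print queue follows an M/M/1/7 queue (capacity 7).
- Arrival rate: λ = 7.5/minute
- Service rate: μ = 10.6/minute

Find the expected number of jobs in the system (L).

ρ = λ/μ = 7.5/10.6 = 0.70755
P₀ = (1-ρ)/(1-ρ^(K+1)) = (1-0.70755)/(1-0.70755^8) = 0.292450/0.937186 = 0.3121
P_K = P₀×ρ^K = 0.31205 × 0.70755^7 = 0.31205 × 0.088777 = 0.02770
L = ρ[1 - (K+1)ρ^K + Kρ^(K+1)] / [(1-ρ)(1-ρ^(K+1))]
L = 0.70755 × (1 - 8×0.088777 + 7×0.062814) / ((1 - 0.70755) × (1 - 0.062814)) = 1.8832 jobs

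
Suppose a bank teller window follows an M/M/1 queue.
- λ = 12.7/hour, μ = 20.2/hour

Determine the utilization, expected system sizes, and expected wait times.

Step 1: ρ = λ/μ = 12.7/20.2 = 0.6287
Step 2: L = λ/(μ-λ) = 12.7/7.50 = 1.6933
Step 3: Lq = λ²/(μ(μ-λ)) = 161.29/(20.2×7.50) = 1.0646
Step 4: W = 1/(μ-λ) = 1/7.50 = 0.13333
Step 5: Wq = λ/(μ(μ-λ)) = 12.7/(20.2×7.50) = 0.08383
Step 6: P(0) = 1-ρ = 0.3713
Verify: L = λW = 12.7×0.13333 = 1.6933 ✔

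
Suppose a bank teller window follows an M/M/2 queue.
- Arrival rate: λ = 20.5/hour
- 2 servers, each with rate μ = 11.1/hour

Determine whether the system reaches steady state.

Stability requires ρ = λ/(cμ) < 1
ρ = 20.5/(2 × 11.1) = 20.5/22.20 = 0.9234
Since 0.9234 < 1, the system is STABLE.
The servers are busy 92.34% of the time.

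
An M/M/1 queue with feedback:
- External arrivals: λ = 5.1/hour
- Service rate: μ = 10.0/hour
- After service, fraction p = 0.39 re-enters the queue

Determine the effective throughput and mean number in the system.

Effective arrival rate: λ_eff = λ/(1-p) = 5.1/(1-0.39) = 5.1/0.61 = 8.36066
ρ = λ_eff/μ = 8.36066/10.0 = 0.836066
L = ρ/(1-ρ) = 0.836066/(1-0.836066) = 5.1000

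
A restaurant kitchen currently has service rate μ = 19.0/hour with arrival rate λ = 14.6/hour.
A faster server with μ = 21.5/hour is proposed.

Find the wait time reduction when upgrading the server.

System 1: ρ₁ = 14.6/19.0 = 0.7684, W₁ = 1/(19.0-14.6) = 0.22727
System 2: ρ₂ = 14.6/21.5 = 0.6791, W₂ = 1/(21.5-14.6) = 0.14493
Improvement: (W₁-W₂)/W₁ = (0.22727-0.14493)/0.22727 = 36.23%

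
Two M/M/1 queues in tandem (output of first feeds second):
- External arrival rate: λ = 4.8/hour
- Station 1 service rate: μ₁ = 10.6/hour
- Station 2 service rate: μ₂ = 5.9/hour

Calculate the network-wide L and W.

By Jackson's theorem, each station behaves as independent M/M/1.
Station 1: ρ₁ = 4.8/10.6 = 0.4528, L₁ = ρ₁/(1-ρ₁) = λ/(μ₁-λ) = 4.8/5.80 = 0.8276
Station 2: ρ₂ = 4.8/5.9 = 0.8136, L₂ = ρ₂/(1-ρ₂) = λ/(μ₂-λ) = 4.8/1.10 = 4.3636
Total: L = L₁ + L₂ = 0.8276 + 4.3636 = 5.1912
W = L/λ = 5.1912/4.8 = 1.0815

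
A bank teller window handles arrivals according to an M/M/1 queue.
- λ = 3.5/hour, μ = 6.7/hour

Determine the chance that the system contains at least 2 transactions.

ρ = λ/μ = 3.5/6.7 = 0.5224
P(N ≥ n) = ρⁿ
P(N ≥ 2) = 0.5224^2
P(N ≥ 2) = 0.2729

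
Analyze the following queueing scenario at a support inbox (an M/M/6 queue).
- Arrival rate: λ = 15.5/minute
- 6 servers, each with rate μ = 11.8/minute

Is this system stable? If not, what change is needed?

Stability requires ρ = λ/(cμ) < 1
ρ = 15.5/(6 × 11.8) = 15.5/70.80 = 0.2189
Since 0.2189 < 1, the system is STABLE.
The servers are busy 21.89% of the time.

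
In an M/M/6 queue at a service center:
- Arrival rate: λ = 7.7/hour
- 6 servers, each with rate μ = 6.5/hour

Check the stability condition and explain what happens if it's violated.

Stability requires ρ = λ/(cμ) < 1
ρ = 7.7/(6 × 6.5) = 7.7/39.00 = 0.1974
Since 0.1974 < 1, the system is STABLE.
The servers are busy 19.74% of the time.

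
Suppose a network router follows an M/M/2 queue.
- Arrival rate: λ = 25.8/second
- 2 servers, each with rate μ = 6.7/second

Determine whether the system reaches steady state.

Stability requires ρ = λ/(cμ) < 1
ρ = 25.8/(2 × 6.7) = 25.8/13.40 = 1.9254
Since 1.9254 ≥ 1, the system is UNSTABLE.
Need c > λ/μ = 25.8/6.7 = 3.85.
Minimum servers needed: c = 4.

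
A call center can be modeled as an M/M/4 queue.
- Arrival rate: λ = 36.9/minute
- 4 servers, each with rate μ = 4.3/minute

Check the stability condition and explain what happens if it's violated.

Stability requires ρ = λ/(cμ) < 1
ρ = 36.9/(4 × 4.3) = 36.9/17.20 = 2.1453
Since 2.1453 ≥ 1, the system is UNSTABLE.
Need c > λ/μ = 36.9/4.3 = 8.58.
Minimum servers needed: c = 9.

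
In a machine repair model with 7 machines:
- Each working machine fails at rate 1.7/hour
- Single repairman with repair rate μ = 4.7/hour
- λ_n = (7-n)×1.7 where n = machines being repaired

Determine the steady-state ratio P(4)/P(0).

P(4)/P(0) = ∏_{i=0}^{4-1} λ_i/μ_{i+1}
= (7-0)×1.7/4.7 × (7-1)×1.7/4.7 × (7-2)×1.7/4.7 × (7-3)×1.7/4.7
= 14.3775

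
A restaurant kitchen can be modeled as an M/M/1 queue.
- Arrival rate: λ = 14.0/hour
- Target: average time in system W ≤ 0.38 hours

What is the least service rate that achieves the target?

For M/M/1: W = 1/(μ-λ)
Need W ≤ 0.38, so 1/(μ-λ) ≤ 0.38
μ - λ ≥ 1/0.38 = 2.6316
μ ≥ 14.0 + 2.6316 = 16.6316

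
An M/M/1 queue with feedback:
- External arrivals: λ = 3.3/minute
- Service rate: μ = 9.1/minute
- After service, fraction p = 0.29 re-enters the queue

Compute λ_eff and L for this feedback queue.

Effective arrival rate: λ_eff = λ/(1-p) = 3.3/(1-0.29) = 3.3/0.71 = 4.6479
ρ = λ_eff/μ = 4.6479/9.1 = 0.51076
L = ρ/(1-ρ) = 0.51076/(1-0.51076) = 1.0440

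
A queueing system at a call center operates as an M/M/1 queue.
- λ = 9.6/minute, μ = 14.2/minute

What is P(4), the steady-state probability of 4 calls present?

ρ = λ/μ = 9.6/14.2 = 0.67606
P(n) = (1-ρ)ρⁿ
P(4) = (1-0.67606) × 0.67606^4
P(4) = 0.32394 × 0.20890
P(4) = 0.06767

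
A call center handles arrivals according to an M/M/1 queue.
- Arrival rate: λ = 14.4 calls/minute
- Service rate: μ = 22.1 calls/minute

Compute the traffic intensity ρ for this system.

Server utilization: ρ = λ/μ
ρ = 14.4/22.1 = 0.6516
The server is busy 65.16% of the time.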